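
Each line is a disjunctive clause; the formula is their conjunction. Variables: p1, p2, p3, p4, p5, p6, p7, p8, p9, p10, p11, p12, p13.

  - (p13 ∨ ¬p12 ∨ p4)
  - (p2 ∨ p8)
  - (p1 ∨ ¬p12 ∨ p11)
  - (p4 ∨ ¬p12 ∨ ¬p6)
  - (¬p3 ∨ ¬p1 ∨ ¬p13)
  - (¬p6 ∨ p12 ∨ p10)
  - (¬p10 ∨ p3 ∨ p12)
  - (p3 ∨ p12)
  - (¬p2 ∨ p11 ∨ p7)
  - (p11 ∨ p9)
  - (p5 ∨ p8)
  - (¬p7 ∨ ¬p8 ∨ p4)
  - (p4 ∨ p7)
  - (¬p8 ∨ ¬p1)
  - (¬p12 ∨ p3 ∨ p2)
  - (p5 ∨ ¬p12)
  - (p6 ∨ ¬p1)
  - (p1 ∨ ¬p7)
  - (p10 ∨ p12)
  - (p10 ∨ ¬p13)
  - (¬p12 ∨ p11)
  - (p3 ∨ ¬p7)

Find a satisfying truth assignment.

p1=F, p2=F, p3=T, p4=T, p5=T, p6=T, p7=F, p8=T, p9=F, p10=T, p11=T, p12=F, p13=T

Check each clause:
  1. (¬p12 ∨ p4 ∨ p13) — ¬p12 is true.
  2. (p8 ∨ p2) — p8 is true.
  3. (¬p12 ∨ p1 ∨ p11) — p11 is true.
  4. (¬p12 ∨ p4 ∨ ¬p6) — ¬p12 is true.
  5. (¬p1 ∨ ¬p3 ∨ ¬p13) — ¬p1 is true.
  6. (p12 ∨ p10 ∨ ¬p6) — p10 is true.
  7. (p12 ∨ ¬p10 ∨ p3) — p3 is true.
  8. (p3 ∨ p12) — p3 is true.
  9. (p11 ∨ ¬p2 ∨ p7) — p11 is true.
  10. (p11 ∨ p9) — p11 is true.
  11. (p5 ∨ p8) — p8 is true.
  12. (¬p8 ∨ p4 ∨ ¬p7) — ¬p7 is true.
  13. (p7 ∨ p4) — p4 is true.
  14. (¬p8 ∨ ¬p1) — ¬p1 is true.
  15. (¬p12 ∨ p3 ∨ p2) — p3 is true.
  16. (p5 ∨ ¬p12) — ¬p12 is true.
  17. (p6 ∨ ¬p1) — p6 is true.
  18. (p1 ∨ ¬p7) — ¬p7 is true.
  19. (p10 ∨ p12) — p10 is true.
  20. (¬p13 ∨ p10) — p10 is true.
  21. (¬p12 ∨ p11) — p11 is true.
  22. (¬p7 ∨ p3) — ¬p7 is true.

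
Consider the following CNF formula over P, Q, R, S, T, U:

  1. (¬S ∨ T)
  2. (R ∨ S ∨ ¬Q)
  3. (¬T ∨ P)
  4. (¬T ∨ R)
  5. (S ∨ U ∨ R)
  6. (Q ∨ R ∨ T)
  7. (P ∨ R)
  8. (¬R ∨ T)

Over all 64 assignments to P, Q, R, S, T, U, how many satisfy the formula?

Split on R, then T.
  R=1, T=1: forces P=1; Q, S, U free → 2^3 = 8.
  R=1, T=0: a clause becomes empty — 0.
  R=0, T=1: a clause becomes empty — 0.
  R=0, T=0: a clause becomes empty — 0.
Total: 8 + 0 + 0 + 0 = 8.

8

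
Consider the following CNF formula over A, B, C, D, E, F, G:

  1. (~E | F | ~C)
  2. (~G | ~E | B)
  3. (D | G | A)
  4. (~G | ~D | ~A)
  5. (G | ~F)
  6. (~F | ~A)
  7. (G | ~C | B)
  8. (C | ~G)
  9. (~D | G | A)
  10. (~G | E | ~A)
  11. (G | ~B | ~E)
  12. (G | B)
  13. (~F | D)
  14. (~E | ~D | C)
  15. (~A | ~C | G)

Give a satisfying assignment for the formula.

A=F, B=T, C=T, D=T, E=T, F=T, G=T

Check each clause:
  1. (F | ~C | ~E) — F is true.
  2. (~E | ~G | B) — B is true.
  3. (D | G | A) — D is true.
  4. (~D | ~G | ~A) — ~A is true.
  5. (~F | G) — G is true.
  6. (~F | ~A) — ~A is true.
  7. (B | G | ~C) — B is true.
  8. (C | ~G) — C is true.
  9. (G | A | ~D) — G is true.
  10. (E | ~A | ~G) — E is true.
  11. (~B | G | ~E) — G is true.
  12. (B | G) — B is true.
  13. (D | ~F) — D is true.
  14. (~E | ~D | C) — C is true.
  15. (G | ~C | ~A) — ~A is true.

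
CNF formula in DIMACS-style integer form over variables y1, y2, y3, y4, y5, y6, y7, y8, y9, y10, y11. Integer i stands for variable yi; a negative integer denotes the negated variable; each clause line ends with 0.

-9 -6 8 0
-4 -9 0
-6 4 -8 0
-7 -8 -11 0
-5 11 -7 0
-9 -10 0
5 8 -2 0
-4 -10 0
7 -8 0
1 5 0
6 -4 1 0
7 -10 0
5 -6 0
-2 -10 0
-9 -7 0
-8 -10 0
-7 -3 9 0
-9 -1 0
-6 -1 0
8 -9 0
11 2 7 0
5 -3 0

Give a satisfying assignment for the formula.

Pure literal: y3 appears only negated; assign y3 = False.
Pure literal: y10 appears only negated; assign y10 = False.
Try y1 = True.
  then y9 is forced to False.
  then y6 is forced to False.
The remaining clauses are satisfied by y2 = True, y4 = False, y5 = True, y7 = False, y8 = False, y11 = True.
Every clause has at least one true literal under this assignment.

y1=True  y2=True  y3=False  y4=False  y5=True  y6=False  y7=False  y8=False  y9=False  y10=False  y11=True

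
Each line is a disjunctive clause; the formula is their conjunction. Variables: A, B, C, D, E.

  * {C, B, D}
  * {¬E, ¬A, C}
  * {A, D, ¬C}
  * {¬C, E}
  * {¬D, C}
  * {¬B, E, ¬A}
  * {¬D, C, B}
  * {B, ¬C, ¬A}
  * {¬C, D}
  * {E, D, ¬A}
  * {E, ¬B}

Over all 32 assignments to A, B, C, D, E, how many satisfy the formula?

4

Satisfying assignments:
  A=0 B=0 C=1 D=1 E=1
  A=0 B=1 C=0 D=0 E=1
  A=0 B=1 C=1 D=1 E=1
  A=1 B=1 C=1 D=1 E=1
Count: 4.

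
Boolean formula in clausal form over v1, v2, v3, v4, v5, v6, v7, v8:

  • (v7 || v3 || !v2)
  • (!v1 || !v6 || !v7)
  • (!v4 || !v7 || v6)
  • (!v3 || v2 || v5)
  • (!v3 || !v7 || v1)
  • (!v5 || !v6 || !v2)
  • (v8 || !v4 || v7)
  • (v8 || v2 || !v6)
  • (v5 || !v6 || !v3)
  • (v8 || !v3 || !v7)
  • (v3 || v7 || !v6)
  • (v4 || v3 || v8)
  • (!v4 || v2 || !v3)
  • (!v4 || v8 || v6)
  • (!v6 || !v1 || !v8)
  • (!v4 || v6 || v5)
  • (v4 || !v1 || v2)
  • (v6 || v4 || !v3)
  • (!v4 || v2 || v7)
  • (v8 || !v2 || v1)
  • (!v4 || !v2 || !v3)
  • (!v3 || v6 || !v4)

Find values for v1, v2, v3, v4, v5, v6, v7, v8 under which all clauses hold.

v1=F  v2=T  v3=F  v4=T  v5=F  v6=T  v7=T  v8=T

Try v1 = False.
Set v2 = True and propagate.
  then v8 is forced to True.
The remaining clauses are satisfied by v3 = False, v4 = True, v5 = False, v6 = True, v7 = True.
Every clause has at least one true literal under this assignment.
Check each clause:
  1. (v3 || !v2 || v7) — v7 is true.
  2. (!v6 || !v1 || !v7) — !v1 is true.
  3. (!v4 || v6 || !v7) — v6 is true.
  4. (!v3 || v2 || v5) — v2 is true.
  5. (!v3 || v1 || !v7) — !v3 is true.
  6. (!v2 || !v5 || !v6) — !v5 is true.
  7. (v7 || v8 || !v4) — v8 is true.
  8. (!v6 || v2 || v8) — v8 is true.
  9. (v5 || !v6 || !v3) — !v3 is true.
  10. (v8 || !v3 || !v7) — v8 is true.
  11. (v7 || v3 || !v6) — v7 is true.
  12. (v4 || v3 || v8) — v8 is true.
  13. (v2 || !v4 || !v3) — v2 is true.
  14. (!v4 || v8 || v6) — v8 is true.
  15. (!v6 || !v1 || !v8) — !v1 is true.
  16. (v5 || v6 || !v4) — v6 is true.
  17. (!v1 || v2 || v4) — v2 is true.
  18. (!v3 || v4 || v6) — v4 is true.
  19. (v7 || !v4 || v2) — v2 is true.
  20. (v8 || !v2 || v1) — v8 is true.
  21. (!v2 || !v4 || !v3) — !v3 is true.
  22. (!v4 || !v3 || v6) — !v3 is true.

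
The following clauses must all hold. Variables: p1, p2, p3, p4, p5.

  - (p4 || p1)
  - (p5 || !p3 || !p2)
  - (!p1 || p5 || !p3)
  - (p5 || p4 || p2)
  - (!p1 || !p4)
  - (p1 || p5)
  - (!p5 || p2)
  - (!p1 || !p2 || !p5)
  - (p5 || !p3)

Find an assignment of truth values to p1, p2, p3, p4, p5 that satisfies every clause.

p1=F  p2=T  p3=T  p4=T  p5=T

Set p1 = False and propagate.
  then p4 is forced to True.
  then p5 is forced to True.
  then p2 is forced to True.
p3 is now unconstrained; take p3 = True.
Every clause has at least one true literal under this assignment.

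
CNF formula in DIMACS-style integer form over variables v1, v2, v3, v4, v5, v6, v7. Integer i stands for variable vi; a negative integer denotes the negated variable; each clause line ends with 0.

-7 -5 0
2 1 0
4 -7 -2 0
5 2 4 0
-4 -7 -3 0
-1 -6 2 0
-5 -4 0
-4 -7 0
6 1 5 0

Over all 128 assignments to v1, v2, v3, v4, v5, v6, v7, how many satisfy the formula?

24

Split on v4, then v2.
  v4=1, v2=1: v3 free; 3 ways for (v1,v5,v6,v7) × 2^1 = 6.
  v4=1, v2=0: remaining (v1,v3,v5,v6,v7) ∈ {(1,0,0,0,0); (1,1,0,0,0)} — 2.
  v4=0, v2=1: v3 free; 7 ways for (v1,v5,v6,v7) × 2^1 = 14.
  v4=0, v2=0: remaining (v1,v3,v5,v6,v7) ∈ {(1,0,1,0,0); (1,1,1,0,0)} — 2.
Total: 6 + 2 + 14 + 2 = 24.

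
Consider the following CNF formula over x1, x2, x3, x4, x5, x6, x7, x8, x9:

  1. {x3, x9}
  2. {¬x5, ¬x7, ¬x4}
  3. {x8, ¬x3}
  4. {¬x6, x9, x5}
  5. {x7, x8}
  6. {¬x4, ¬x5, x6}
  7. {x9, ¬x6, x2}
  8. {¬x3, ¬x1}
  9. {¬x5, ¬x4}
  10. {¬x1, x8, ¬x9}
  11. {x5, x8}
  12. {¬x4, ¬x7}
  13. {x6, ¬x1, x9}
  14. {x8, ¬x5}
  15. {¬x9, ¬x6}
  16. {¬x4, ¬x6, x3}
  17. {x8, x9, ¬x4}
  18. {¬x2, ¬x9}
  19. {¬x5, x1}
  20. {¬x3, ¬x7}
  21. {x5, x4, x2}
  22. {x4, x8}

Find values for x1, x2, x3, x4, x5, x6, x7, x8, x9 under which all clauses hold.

x1=False, x2=False, x3=True, x4=True, x5=False, x6=False, x7=False, x8=True, x9=False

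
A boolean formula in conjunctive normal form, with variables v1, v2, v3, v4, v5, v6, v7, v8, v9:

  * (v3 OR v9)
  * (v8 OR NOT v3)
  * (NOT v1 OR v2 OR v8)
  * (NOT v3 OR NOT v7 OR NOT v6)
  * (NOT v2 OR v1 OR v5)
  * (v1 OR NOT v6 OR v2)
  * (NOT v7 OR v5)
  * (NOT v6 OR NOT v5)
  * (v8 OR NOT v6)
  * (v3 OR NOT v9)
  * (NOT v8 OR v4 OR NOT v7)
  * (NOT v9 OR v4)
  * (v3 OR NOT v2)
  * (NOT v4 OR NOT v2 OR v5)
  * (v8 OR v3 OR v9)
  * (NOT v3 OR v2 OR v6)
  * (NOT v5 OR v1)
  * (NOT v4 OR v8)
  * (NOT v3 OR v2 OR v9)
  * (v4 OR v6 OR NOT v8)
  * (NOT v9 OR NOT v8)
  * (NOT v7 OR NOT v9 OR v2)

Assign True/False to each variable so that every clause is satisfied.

v1=True, v2=True, v3=True, v4=True, v5=True, v6=False, v7=False, v8=True, v9=False

Check each clause:
  1. (v3 OR v9) — v3 is true.
  2. (v8 OR NOT v3) — v8 is true.
  3. (v2 OR v8 OR NOT v1) — v8 is true.
  4. (NOT v7 OR NOT v3 OR NOT v6) — NOT v7 is true.
  5. (NOT v2 OR v5 OR v1) — v1 is true.
  6. (v1 OR v2 OR NOT v6) — v1 is true.
  7. (NOT v7 OR v5) — NOT v7 is true.
  8. (NOT v5 OR NOT v6) — NOT v6 is true.
  9. (v8 OR NOT v6) — v8 is true.
  10. (v3 OR NOT v9) — v3 is true.
  11. (v4 OR NOT v7 OR NOT v8) — NOT v7 is true.
  12. (NOT v9 OR v4) — v4 is true.
  13. (NOT v2 OR v3) — v3 is true.
  14. (v5 OR NOT v4 OR NOT v2) — v5 is true.
  15. (v3 OR v8 OR v9) — v8 is true.
  16. (v2 OR v6 OR NOT v3) — v2 is true.
  17. (NOT v5 OR v1) — v1 is true.
  18. (v8 OR NOT v4) — v8 is true.
  19. (NOT v3 OR v9 OR v2) — v2 is true.
  20. (v4 OR NOT v8 OR v6) — v4 is true.
  21. (NOT v9 OR NOT v8) — NOT v9 is true.
  22. (NOT v7 OR v2 OR NOT v9) — NOT v7 is true.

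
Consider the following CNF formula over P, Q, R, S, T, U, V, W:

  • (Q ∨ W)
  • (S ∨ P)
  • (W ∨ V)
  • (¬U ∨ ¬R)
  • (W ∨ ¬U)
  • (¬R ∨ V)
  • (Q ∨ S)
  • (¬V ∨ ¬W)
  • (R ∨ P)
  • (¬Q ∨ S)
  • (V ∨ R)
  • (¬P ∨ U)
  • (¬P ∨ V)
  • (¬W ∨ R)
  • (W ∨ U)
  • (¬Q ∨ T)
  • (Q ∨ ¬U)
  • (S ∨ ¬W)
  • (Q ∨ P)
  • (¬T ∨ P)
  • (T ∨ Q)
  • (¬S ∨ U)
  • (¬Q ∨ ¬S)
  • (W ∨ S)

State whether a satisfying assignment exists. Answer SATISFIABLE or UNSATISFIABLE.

Q = True:
  propagation gives S=True; an empty clause results — contradiction.
Q = False:
  propagation gives W=True, S=True, V=False, R=False; an empty clause results — contradiction.
Every branch closes, so no satisfying assignment exists.

UNSATISFIABLE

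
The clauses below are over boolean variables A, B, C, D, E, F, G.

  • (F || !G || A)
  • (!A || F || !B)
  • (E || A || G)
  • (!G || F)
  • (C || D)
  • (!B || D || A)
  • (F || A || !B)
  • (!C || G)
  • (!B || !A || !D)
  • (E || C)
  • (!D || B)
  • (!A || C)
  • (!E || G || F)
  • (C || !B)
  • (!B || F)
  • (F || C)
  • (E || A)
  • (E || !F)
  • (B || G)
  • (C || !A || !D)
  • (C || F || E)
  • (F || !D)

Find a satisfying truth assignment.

A = 0, B = 1, C = 1, D = 1, E = 1, F = 1, G = 1

Set A = False and propagate.
  then E is forced to True.
Try B = True.
  then D is forced to True.
  then F is forced to True.
  then C is forced to True.
  then G is forced to True.
Every clause has at least one true literal under this assignment.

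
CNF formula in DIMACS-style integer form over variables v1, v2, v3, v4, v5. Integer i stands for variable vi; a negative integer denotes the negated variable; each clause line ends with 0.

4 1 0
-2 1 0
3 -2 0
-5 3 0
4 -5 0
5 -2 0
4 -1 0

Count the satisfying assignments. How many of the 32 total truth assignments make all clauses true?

Case analysis on v1 and v2:
  v1=T, v2=T: remaining (v3,v4,v5) ∈ {(T,T,T)} — 1.
  v1=T, v2=F: remaining (v3,v4,v5) ∈ {(F,T,F); (T,T,F); (T,T,T)} — 3.
  v1=F, v2=T: a clause becomes empty — 0.
  v1=F, v2=F: remaining (v3,v4,v5) ∈ {(F,T,F); (T,T,F); (T,T,T)} — 3.
Total: 1 + 3 + 0 + 3 = 7.

7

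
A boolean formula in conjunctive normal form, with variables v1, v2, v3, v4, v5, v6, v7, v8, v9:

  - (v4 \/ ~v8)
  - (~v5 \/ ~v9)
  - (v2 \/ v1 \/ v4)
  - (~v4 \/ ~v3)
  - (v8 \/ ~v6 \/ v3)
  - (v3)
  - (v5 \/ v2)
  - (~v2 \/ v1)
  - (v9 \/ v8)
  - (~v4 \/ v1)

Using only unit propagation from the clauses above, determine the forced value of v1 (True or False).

(v3) is a unit clause: v3 = True.
From (~v4 \/ ~v3) and v3 = True: v4 = False.
(~v8 \/ v4): since v4 = False, the clause reduces to (~v8). v8 = False.
(v8 \/ v9) with v8 = False leaves only v9, so v9 = True.
(~v5 \/ ~v9): since v9 = True, the clause reduces to (~v5). v5 = False.
From (v5 \/ v2) and v5 = False: v2 = True.
In (~v2 \/ v1), ~v2 is now false; v1 must hold, so v1 = True.

True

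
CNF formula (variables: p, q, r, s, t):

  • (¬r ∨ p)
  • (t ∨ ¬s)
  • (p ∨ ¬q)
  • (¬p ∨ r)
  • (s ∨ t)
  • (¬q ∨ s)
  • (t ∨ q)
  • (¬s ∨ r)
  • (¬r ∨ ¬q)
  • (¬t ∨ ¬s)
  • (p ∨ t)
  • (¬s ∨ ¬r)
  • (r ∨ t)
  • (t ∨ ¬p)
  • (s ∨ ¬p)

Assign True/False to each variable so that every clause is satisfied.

p = 0  q = 0  r = 0  s = 0  t = 1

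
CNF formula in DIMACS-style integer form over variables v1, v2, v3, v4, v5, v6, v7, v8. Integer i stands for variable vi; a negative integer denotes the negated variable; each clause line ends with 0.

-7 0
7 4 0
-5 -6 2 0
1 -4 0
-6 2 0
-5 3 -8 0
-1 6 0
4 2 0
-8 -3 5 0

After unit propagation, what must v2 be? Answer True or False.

True

(~v7) is a unit clause: v7 = False.
From (v7 \/ v4) and v7 = False: v4 = True.
(v1 \/ ~v4) with v4 = True leaves only v1, so v1 = True.
(~v1 \/ v6): since v1 = True, the clause reduces to (v6). v6 = True.
From (v2 \/ ~v6) and v6 = True: v2 = True.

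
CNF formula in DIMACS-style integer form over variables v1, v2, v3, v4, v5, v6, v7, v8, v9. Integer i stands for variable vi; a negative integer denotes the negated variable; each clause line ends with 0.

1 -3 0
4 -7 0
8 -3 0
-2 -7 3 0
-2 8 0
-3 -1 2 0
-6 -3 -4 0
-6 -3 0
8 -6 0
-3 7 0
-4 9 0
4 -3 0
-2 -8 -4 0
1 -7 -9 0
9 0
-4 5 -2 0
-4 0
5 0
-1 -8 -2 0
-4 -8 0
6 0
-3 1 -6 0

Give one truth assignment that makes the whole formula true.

v1=False, v2=False, v3=False, v4=False, v5=True, v6=True, v7=False, v8=True, v9=True

Check each clause:
  1. (v1 OR NOT v3) — NOT v3 is true.
  2. (v4 OR NOT v7) — NOT v7 is true.
  3. (NOT v3 OR v8) — v8 is true.
  4. (v3 OR NOT v7 OR NOT v2) — NOT v7 is true.
  5. (NOT v2 OR v8) — v8 is true.
  6. (v2 OR NOT v1 OR NOT v3) — NOT v3 is true.
  7. (NOT v3 OR NOT v4 OR NOT v6) — NOT v4 is true.
  8. (NOT v3 OR NOT v6) — NOT v3 is true.
  9. (NOT v6 OR v8) — v8 is true.
  10. (v7 OR NOT v3) — NOT v3 is true.
  11. (v9 OR NOT v4) — v9 is true.
  12. (v4 OR NOT v3) — NOT v3 is true.
  13. (NOT v2 OR NOT v8 OR NOT v4) — NOT v4 is true.
  14. (NOT v9 OR NOT v7 OR v1) — NOT v7 is true.
  15. (v9) — v9 is true.
  16. (NOT v2 OR NOT v4 OR v5) — NOT v4 is true.
  17. (NOT v4) — NOT v4 is true.
  18. (v5) — v5 is true.
  19. (NOT v2 OR NOT v8 OR NOT v1) — NOT v1 is true.
  20. (NOT v4 OR NOT v8) — NOT v4 is true.
  21. (v6) — v6 is true.
  22. (v1 OR NOT v6 OR NOT v3) — NOT v3 is true.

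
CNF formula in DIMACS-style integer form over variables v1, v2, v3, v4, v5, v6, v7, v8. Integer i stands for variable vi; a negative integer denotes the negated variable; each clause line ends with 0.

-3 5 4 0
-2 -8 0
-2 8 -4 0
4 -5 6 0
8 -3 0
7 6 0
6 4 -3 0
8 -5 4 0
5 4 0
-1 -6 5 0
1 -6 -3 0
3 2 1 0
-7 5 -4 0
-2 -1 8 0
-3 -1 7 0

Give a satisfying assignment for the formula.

v1=T, v2=F, v3=F, v4=T, v5=T, v6=T, v7=T, v8=F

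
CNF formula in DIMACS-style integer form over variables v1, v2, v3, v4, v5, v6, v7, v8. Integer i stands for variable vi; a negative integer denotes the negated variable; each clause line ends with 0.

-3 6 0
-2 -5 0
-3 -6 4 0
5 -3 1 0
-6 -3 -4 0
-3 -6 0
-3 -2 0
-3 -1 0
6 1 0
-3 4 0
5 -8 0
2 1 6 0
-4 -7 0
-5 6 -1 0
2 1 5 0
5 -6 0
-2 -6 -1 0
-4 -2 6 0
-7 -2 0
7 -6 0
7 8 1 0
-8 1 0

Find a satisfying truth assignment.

v1=T  v2=F  v3=F  v4=F  v5=F  v6=F  v7=F  v8=F

Pure literal: v3 appears only negated; assign v3 = False.
Branch on v1: take v1 = True.
Branch on v2: take v2 = False.
The remaining clauses are satisfied by v4 = False, v5 = False, v6 = False, v7 = False, v8 = False.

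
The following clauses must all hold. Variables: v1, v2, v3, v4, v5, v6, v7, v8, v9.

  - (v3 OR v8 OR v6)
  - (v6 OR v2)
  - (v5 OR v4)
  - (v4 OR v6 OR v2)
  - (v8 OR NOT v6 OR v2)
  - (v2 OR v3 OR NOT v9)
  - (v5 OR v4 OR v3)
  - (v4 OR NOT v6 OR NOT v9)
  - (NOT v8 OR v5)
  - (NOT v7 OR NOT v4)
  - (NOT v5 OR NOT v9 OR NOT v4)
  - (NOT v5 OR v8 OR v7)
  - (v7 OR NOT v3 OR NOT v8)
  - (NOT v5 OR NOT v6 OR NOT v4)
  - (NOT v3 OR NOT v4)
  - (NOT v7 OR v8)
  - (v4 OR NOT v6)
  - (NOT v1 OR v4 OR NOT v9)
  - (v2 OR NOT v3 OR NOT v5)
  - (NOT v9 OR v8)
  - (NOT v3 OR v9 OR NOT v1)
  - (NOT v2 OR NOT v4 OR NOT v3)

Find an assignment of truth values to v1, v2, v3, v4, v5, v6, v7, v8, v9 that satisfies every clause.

v1 = False, v2 = True, v3 = False, v4 = True, v5 = False, v6 = True, v7 = False, v8 = False, v9 = False

Pure literal: v1 appears only negated; assign v1 = False.
Try v2 = True.
For the remaining variables, v3 = False, v4 = True, v5 = False, v6 = True, v7 = False, v8 = False, v9 = False works.
Check each clause:
  1. (v3 OR v8 OR v6) — v6 is true.
  2. (v2 OR v6) — v2 is true.
  3. (v5 OR v4) — v4 is true.
  4. (v6 OR v4 OR v2) — v2 is true.
  5. (NOT v6 OR v8 OR v2) — v2 is true.
  6. (v3 OR NOT v9 OR v2) — v2 is true.
  7. (v5 OR v4 OR v3) — v4 is true.
  8. (v4 OR NOT v6 OR NOT v9) — v4 is true.
  9. (NOT v8 OR v5) — NOT v8 is true.
  10. (NOT v4 OR NOT v7) — NOT v7 is true.
  11. (NOT v4 OR NOT v9 OR NOT v5) — NOT v5 is true.
  12. (v7 OR v8 OR NOT v5) — NOT v5 is true.
  13. (NOT v8 OR NOT v3 OR v7) — NOT v8 is true.
  14. (NOT v5 OR NOT v6 OR NOT v4) — NOT v5 is true.
  15. (NOT v4 OR NOT v3) — NOT v3 is true.
  16. (NOT v7 OR v8) — NOT v7 is true.
  17. (v4 OR NOT v6) — v4 is true.
  18. (NOT v9 OR NOT v1 OR v4) — v4 is true.
  19. (v2 OR NOT v5 OR NOT v3) — v2 is true.
  20. (NOT v9 OR v8) — NOT v9 is true.
  21. (v9 OR NOT v3 OR NOT v1) — NOT v3 is true.
  22. (NOT v4 OR NOT v2 OR NOT v3) — NOT v3 is true.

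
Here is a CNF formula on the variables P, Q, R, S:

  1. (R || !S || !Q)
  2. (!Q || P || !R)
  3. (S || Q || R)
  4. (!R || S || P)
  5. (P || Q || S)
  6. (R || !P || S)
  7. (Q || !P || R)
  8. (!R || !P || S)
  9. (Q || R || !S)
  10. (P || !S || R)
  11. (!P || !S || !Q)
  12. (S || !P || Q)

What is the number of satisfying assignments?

3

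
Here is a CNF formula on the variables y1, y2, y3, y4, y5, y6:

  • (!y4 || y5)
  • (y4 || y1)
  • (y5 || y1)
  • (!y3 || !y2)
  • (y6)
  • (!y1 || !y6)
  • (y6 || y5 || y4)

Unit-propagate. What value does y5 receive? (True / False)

True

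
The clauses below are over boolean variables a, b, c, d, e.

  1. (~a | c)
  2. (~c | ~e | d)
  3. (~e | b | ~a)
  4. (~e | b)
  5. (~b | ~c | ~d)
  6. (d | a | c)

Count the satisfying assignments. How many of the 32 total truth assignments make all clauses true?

9

Split on c, then a.
  c=1, a=1: remaining (b,d,e) ∈ {(0,0,0); (0,1,0); (1,0,0)} — 3.
  c=1, a=0: remaining (b,d,e) ∈ {(0,0,0); (0,1,0); (1,0,0)} — 3.
  c=0, a=1: a clause becomes empty — 0.
  c=0, a=0: remaining (b,d,e) ∈ {(0,1,0); (1,1,0); (1,1,1)} — 3.
Total: 3 + 3 + 0 + 3 = 9.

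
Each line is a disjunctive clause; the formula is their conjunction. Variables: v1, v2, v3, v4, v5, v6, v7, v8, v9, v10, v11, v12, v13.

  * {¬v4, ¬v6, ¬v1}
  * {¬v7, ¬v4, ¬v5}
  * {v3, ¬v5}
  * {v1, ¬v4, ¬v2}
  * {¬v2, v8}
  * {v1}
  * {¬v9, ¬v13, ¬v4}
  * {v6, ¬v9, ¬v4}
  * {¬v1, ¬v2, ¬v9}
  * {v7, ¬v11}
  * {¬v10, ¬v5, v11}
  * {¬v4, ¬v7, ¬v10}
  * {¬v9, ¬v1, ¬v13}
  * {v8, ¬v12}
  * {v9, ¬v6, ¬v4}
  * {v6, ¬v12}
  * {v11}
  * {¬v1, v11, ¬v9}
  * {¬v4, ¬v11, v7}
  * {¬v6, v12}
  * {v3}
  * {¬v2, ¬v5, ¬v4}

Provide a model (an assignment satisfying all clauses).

v1=1, v2=1, v3=1, v4=0, v5=0, v6=1, v7=1, v8=1, v9=0, v10=0, v11=1, v12=1, v13=0

Unit propagation: (v1) forces v1 = True.
Unit propagation: (v11) forces v11 = True.
(v7) is a unit clause, so v7 = True.
Unit propagation: (v3) forces v3 = True.
v4 occurs only negated in the remaining clauses — set v4 = False.
v5 occurs only negated in the remaining clauses — set v5 = False.
Set v2 = True and propagate.
  then v8 is forced to True.
  then v9 is forced to False.
Branch on v6: take v6 = True.
  then v12 is forced to True.
v10, v13 are now unconstrained; take v10 = False, v13 = False.
Every clause has at least one true literal under this assignment.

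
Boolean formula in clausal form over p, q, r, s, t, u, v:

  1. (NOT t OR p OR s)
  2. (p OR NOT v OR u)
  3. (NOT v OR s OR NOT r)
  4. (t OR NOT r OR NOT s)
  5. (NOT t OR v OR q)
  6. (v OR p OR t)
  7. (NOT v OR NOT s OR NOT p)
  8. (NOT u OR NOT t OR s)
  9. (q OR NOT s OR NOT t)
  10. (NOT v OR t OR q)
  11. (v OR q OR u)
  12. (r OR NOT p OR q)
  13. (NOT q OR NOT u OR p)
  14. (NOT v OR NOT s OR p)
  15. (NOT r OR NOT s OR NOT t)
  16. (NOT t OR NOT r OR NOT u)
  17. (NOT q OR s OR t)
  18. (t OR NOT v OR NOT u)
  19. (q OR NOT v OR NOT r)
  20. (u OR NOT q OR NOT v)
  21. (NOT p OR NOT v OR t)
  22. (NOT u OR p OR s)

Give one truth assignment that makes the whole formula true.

Branch on p: take p = True.
Try q = True.
Set r = False and propagate.
The remaining clauses are satisfied by s = True, t = True, u = False, v = False.

p=True, q=True, r=False, s=True, t=True, u=False, v=False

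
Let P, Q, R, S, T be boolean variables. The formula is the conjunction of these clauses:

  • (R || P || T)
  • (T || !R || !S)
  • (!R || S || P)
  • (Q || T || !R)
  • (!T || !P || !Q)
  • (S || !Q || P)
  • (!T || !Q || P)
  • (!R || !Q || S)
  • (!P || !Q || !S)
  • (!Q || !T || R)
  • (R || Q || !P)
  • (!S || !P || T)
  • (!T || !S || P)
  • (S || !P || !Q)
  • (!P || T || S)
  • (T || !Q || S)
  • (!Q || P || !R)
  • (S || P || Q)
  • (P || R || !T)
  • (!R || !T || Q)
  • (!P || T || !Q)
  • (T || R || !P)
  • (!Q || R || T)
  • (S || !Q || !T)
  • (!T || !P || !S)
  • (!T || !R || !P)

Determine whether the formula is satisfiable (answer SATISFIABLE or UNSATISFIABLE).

P = True:
  T = True:
    propagation gives Q=False, R=True; an empty clause results — contradiction.
  T = False:
    propagation gives S=False; an empty clause results — contradiction.
P = False:
  Q = True:
    propagation gives S=True, T=False, R=True; an empty clause results — contradiction.
  Q = False:
    propagation gives S=True, T=False, R=True; an empty clause results — contradiction.
Every branch closes, so no satisfying assignment exists.

UNSATISFIABLE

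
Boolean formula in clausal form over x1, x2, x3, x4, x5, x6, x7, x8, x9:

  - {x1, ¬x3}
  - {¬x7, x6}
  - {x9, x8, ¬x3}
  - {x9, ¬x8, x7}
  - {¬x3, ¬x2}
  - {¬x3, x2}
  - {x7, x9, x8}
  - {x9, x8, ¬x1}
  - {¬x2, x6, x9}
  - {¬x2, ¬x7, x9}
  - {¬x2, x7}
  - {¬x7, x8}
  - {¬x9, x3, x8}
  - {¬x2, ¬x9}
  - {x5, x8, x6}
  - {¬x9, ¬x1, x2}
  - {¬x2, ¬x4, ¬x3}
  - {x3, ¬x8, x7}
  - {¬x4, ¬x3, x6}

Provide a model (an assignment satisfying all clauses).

x1=True  x2=False  x3=False  x4=False  x5=True  x6=True  x7=True  x8=True  x9=False

Pure literal: x4 appears only negated; assign x4 = False.
Pure literal: x5 appears only positively; assign x5 = True.
Try x1 = True.
Try x2 = False.
  then x3 is forced to False.
  then x9 is forced to False.
  then x8 is forced to True.
  then x7 is forced to True.
  then x6 is forced to True.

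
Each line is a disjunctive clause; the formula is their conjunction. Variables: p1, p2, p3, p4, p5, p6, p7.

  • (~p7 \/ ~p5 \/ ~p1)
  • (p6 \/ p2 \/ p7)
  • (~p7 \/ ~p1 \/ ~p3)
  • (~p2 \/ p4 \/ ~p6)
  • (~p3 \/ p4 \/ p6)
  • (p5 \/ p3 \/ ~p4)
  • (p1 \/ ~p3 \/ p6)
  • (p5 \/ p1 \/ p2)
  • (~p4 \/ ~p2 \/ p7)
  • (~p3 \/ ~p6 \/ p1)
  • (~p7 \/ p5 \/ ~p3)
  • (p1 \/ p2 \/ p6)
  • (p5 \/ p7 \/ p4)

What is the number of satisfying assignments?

Case analysis on p1 and p3:
  p1=1, p3=1: remaining (p2,p4,p5,p6,p7) ∈ {(0,0,1,1,0); (0,1,0,1,0); (0,1,1,1,0)} — 3.
  p1=1, p3=0: 6 of the 32 assignments to (p2,p4,p5,p6,p7) work.
  p1=0, p3=1: a clause becomes empty — 0.
  p1=0, p3=0: 9 of the 32 assignments to (p2,p4,p5,p6,p7) work.
Total: 3 + 6 + 0 + 9 = 18.

18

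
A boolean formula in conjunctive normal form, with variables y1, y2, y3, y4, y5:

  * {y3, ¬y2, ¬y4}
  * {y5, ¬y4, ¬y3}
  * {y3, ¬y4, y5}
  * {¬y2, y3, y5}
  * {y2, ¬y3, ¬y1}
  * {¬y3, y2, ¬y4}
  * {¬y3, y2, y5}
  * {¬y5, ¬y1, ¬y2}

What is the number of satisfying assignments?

12

Case analysis on y3 and y2:
  y3=T, y2=T: remaining (y1,y4,y5) ∈ {(F,F,F); (F,F,T); (F,T,T); (T,F,F)} — 4.
  y3=T, y2=F: remaining (y1,y4,y5) ∈ {(F,F,T)} — 1.
  y3=F, y2=T: remaining (y1,y4,y5) ∈ {(F,F,T)} — 1.
  y3=F, y2=F: y1 free; 3 ways for (y4,y5) × 2^1 = 6.
Total: 4 + 1 + 1 + 6 = 12.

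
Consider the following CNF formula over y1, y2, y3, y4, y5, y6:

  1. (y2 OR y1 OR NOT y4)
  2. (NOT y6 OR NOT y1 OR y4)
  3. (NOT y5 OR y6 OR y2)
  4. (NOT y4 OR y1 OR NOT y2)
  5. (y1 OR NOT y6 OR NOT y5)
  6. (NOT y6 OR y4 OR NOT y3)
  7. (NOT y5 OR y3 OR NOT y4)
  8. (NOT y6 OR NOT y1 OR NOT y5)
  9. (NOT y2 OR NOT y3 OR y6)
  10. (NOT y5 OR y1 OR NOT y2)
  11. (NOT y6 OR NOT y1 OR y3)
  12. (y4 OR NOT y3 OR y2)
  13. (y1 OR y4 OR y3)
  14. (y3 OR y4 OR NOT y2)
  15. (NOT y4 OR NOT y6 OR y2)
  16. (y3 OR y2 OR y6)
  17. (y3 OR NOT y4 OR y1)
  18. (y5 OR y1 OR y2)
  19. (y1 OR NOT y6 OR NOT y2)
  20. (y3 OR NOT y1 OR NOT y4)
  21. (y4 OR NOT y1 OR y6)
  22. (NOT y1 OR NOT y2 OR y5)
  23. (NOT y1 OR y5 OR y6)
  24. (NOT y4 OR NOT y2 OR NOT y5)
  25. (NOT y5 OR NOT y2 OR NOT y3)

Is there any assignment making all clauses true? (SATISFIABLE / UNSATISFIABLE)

UNSATISFIABLE

y1 = True:
  y6 = True:
    propagation gives y4=True, y5=False, y3=True, y2=True; an empty clause results — contradiction.
  y6 = False:
    propagation gives y4=True, y3=True, y2=False, y5=False; an empty clause results — contradiction.
y1 = False:
  y2 = True:
    propagation gives y4=False, y5=False, y3=True, y6=False; an empty clause results — contradiction.
  y2 = False:
    propagation gives y4=False, y3=False; an empty clause results — contradiction.
Every branch closes, so no satisfying assignment exists.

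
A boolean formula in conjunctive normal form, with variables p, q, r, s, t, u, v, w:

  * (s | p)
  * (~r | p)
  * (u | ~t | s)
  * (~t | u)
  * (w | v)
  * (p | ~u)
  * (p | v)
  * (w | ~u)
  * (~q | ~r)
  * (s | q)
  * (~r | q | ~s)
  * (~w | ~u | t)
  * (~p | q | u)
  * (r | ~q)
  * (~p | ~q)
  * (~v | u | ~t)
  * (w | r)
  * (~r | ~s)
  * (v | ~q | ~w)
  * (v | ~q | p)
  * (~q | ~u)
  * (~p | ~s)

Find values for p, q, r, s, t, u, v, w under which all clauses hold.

p=F, q=F, r=F, s=T, t=F, u=F, v=T, w=T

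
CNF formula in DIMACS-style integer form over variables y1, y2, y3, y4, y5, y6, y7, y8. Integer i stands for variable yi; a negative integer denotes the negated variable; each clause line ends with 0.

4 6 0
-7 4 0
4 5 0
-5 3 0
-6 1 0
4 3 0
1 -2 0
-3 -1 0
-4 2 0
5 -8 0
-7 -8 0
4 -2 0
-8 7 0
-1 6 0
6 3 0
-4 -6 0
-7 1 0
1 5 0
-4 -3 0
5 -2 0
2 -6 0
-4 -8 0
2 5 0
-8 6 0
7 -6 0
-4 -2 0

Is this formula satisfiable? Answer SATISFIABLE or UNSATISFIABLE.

UNSATISFIABLE

y4 = True:
  propagation gives y2=True; an empty clause results — contradiction.
y4 = False:
  propagation gives y6=True, y7=False; an empty clause results — contradiction.
Every branch closes, so no satisfying assignment exists.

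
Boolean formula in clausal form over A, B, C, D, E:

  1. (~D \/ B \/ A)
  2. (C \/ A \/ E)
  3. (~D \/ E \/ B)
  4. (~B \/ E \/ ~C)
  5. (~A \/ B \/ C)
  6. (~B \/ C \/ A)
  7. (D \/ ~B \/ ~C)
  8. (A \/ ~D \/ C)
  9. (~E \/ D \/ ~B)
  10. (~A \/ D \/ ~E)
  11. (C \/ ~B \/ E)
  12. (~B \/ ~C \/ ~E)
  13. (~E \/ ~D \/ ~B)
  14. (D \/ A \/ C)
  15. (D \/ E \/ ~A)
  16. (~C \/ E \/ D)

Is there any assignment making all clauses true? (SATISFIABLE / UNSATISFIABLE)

SATISFIABLE

Set A = True and propagate.
Branch on B: take B = False.
  then C is forced to True.
Try D = True.
  then E is forced to True.
So A = T, B = F, C = T, D = T, E = T is a satisfying assignment.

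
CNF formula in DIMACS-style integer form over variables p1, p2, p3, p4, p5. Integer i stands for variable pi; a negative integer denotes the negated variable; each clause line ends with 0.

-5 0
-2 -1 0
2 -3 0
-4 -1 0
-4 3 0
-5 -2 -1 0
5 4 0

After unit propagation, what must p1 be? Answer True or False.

False

Unit clause (NOT p5) sets p5 = False.
(p5 OR p4): since p5 = False, the clause reduces to (p4). p4 = True.
(NOT p4 OR NOT p1) with p4 = True leaves only NOT p1, so p1 = False.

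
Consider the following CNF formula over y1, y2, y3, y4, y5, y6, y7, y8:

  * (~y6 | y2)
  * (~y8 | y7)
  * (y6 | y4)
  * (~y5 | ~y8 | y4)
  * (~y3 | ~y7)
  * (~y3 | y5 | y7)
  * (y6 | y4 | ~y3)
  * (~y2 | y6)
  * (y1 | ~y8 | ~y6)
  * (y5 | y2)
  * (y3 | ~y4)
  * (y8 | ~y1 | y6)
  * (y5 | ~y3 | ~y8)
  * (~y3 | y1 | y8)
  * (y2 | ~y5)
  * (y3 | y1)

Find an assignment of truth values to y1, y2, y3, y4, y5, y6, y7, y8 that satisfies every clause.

y1 = 1  y2 = 1  y3 = 1  y4 = 0  y5 = 1  y6 = 1  y7 = 0  y8 = 0

Check each clause:
  1. (y2 | ~y6) — y2 is true.
  2. (~y8 | y7) — ~y8 is true.
  3. (y4 | y6) — y6 is true.
  4. (~y5 | ~y8 | y4) — ~y8 is true.
  5. (~y3 | ~y7) — ~y7 is true.
  6. (~y3 | y5 | y7) — y5 is true.
  7. (y6 | ~y3 | y4) — y6 is true.
  8. (~y2 | y6) — y6 is true.
  9. (y1 | ~y8 | ~y6) — ~y8 is true.
  10. (y2 | y5) — y2 is true.
  11. (y3 | ~y4) — y3 is true.
  12. (y8 | ~y1 | y6) — y6 is true.
  13. (~y3 | ~y8 | y5) — ~y8 is true.
  14. (y8 | ~y3 | y1) — y1 is true.
  15. (y2 | ~y5) — y2 is true.
  16. (y1 | y3) — y1 is true.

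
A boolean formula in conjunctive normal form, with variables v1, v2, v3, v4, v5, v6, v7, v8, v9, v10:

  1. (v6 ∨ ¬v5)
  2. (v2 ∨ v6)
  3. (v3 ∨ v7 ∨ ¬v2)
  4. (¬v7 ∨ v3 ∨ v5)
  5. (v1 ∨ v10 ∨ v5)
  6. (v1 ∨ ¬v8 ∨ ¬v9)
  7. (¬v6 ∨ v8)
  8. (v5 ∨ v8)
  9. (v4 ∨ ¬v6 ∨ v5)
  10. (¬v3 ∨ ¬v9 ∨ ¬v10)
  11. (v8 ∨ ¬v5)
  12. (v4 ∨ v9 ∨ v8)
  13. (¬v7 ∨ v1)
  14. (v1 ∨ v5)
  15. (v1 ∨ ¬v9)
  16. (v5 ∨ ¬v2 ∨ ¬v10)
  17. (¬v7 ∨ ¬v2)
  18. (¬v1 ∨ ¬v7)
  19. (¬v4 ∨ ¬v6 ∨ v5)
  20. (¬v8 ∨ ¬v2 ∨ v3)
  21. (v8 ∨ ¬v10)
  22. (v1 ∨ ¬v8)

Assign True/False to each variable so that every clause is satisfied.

v1=True, v2=False, v3=True, v4=False, v5=True, v6=True, v7=False, v8=True, v9=True, v10=False

Check each clause:
  1. (¬v5 ∨ v6) — v6 is true.
  2. (v2 ∨ v6) — v6 is true.
  3. (v3 ∨ v7 ∨ ¬v2) — v3 is true.
  4. (v5 ∨ ¬v7 ∨ v3) — ¬v7 is true.
  5. (v10 ∨ v5 ∨ v1) — v1 is true.
  6. (¬v8 ∨ v1 ∨ ¬v9) — v1 is true.
  7. (v8 ∨ ¬v6) — v8 is true.
  8. (v5 ∨ v8) — v8 is true.
  9. (v5 ∨ ¬v6 ∨ v4) — v5 is true.
  10. (¬v3 ∨ ¬v10 ∨ ¬v9) — ¬v10 is true.
  11. (¬v5 ∨ v8) — v8 is true.
  12. (v9 ∨ v4 ∨ v8) — v8 is true.
  13. (¬v7 ∨ v1) — ¬v7 is true.
  14. (v5 ∨ v1) — v1 is true.
  15. (¬v9 ∨ v1) — v1 is true.
  16. (¬v10 ∨ ¬v2 ∨ v5) — v5 is true.
  17. (¬v2 ∨ ¬v7) — ¬v7 is true.
  18. (¬v7 ∨ ¬v1) — ¬v7 is true.
  19. (v5 ∨ ¬v6 ∨ ¬v4) — ¬v4 is true.
  20. (¬v8 ∨ v3 ∨ ¬v2) — v3 is true.
  21. (¬v10 ∨ v8) — v8 is true.
  22. (v1 ∨ ¬v8) — v1 is true.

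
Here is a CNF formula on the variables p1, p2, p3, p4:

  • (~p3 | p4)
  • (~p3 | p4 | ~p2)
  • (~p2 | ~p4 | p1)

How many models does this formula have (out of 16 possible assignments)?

Split on p4, then p2.
  p4=1, p2=1: remaining (p1,p3) ∈ {(1,0); (1,1)} — 2.
  p4=1, p2=0: remaining (p1,p3) ∈ {(0,0); (0,1); (1,0); (1,1)} — 4.
  p4=0, p2=1: remaining (p1,p3) ∈ {(0,0); (1,0)} — 2.
  p4=0, p2=0: remaining (p1,p3) ∈ {(0,0); (1,0)} — 2.
Total: 2 + 4 + 2 + 2 = 10.

10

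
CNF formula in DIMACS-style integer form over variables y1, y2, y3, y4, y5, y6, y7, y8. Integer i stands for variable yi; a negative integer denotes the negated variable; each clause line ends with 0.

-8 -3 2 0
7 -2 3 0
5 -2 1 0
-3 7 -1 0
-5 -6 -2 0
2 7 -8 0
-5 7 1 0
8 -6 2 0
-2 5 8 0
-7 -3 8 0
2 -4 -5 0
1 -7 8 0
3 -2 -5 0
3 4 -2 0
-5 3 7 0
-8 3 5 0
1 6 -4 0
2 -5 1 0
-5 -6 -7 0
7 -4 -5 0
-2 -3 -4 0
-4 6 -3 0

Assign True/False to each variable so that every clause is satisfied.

y1=T  y2=F  y3=F  y4=F  y5=T  y6=F  y7=T  y8=F

Try y1 = True.
Set y2 = False and propagate.
For the remaining variables, y3 = False, y4 = False, y5 = True, y6 = False, y7 = True, y8 = False works.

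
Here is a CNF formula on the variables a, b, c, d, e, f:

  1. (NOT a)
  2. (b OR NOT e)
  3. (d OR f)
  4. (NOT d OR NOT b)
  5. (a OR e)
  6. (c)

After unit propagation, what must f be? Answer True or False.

True

(NOT a) stands alone — a = False.
In (a OR e), a is now false; e must hold, so e = True.
(NOT e OR b) with e = True leaves only b, so b = True.
From (NOT d OR NOT b) and b = True: d = False.
(d OR f) with d = False leaves only f, so f = True.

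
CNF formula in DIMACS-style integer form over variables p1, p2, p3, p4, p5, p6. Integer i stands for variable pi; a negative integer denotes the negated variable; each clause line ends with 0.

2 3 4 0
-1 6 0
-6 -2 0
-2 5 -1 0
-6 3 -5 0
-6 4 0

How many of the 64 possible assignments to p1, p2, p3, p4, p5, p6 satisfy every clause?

20

Case analysis on p6 and p2:
  p6=1, p2=1: a clause becomes empty — 0.
  p6=1, p2=0: p1 free; 3 ways for (p3,p4,p5) × 2^1 = 6.
  p6=0, p2=1: forces p1=0; p3, p4, p5 free → 2^3 = 8.
  p6=0, p2=0: p5 free; 3 ways for (p1,p3,p4) × 2^1 = 6.
Total: 0 + 6 + 8 + 6 = 20.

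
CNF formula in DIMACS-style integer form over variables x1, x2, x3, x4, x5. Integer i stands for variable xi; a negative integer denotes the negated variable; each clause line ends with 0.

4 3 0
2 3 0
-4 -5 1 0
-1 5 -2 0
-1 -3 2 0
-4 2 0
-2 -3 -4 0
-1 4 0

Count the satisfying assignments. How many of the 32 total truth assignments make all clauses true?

The models are:
  x1=F x2=F x3=T x4=F x5=F
  x1=F x2=F x3=T x4=F x5=T
  x1=F x2=T x3=F x4=T x5=F
  x1=F x2=T x3=T x4=F x5=F
  x1=F x2=T x3=T x4=F x5=T
  x1=T x2=T x3=F x4=T x5=T
Count: 6.

6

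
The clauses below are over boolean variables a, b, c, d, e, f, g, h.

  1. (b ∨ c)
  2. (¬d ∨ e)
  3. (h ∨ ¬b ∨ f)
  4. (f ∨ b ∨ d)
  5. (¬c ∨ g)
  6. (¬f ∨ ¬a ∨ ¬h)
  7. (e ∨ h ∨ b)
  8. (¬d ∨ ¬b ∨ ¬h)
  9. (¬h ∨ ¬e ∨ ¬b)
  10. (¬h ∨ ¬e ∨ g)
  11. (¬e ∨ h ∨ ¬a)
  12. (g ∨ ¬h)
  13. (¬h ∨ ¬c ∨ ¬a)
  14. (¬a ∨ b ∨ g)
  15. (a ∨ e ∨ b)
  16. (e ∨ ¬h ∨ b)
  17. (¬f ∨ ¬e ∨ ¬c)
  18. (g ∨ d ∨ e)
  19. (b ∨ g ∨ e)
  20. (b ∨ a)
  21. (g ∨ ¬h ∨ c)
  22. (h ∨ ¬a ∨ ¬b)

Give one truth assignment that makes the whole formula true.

a=False, b=True, c=False, d=False, e=False, f=True, g=True, h=True

g occurs only positively in the remaining clauses — set g = True.
Try a = False.
  then b is forced to True.
Branch on c: take c = False.
The remaining clauses are satisfied by d = False, e = False, f = True, h = True.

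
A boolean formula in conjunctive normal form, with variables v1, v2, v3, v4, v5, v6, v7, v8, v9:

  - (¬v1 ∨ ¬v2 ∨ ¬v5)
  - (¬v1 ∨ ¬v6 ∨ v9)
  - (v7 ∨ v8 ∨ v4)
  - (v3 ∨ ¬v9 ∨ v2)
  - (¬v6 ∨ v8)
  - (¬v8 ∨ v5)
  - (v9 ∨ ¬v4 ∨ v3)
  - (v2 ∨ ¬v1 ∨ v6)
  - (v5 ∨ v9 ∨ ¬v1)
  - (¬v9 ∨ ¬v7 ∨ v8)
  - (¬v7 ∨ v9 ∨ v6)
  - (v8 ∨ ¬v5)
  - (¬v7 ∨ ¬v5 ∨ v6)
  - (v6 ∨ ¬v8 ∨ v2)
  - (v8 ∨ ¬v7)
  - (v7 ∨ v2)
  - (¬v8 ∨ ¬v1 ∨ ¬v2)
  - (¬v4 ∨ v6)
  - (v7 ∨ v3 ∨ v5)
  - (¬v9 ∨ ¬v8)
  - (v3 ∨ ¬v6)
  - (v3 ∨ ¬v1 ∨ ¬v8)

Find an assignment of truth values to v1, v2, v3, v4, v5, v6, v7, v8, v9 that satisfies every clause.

v1=False  v2=True  v3=True  v4=False  v5=True  v6=True  v7=True  v8=True  v9=False

v1 occurs only negated in the remaining clauses — set v1 = False.
Pure literal: v3 appears only positively; assign v3 = True.
Try v2 = True.
The remaining clauses are satisfied by v4 = False, v5 = True, v6 = True, v7 = True, v8 = True, v9 = False.
Every clause has at least one true literal under this assignment.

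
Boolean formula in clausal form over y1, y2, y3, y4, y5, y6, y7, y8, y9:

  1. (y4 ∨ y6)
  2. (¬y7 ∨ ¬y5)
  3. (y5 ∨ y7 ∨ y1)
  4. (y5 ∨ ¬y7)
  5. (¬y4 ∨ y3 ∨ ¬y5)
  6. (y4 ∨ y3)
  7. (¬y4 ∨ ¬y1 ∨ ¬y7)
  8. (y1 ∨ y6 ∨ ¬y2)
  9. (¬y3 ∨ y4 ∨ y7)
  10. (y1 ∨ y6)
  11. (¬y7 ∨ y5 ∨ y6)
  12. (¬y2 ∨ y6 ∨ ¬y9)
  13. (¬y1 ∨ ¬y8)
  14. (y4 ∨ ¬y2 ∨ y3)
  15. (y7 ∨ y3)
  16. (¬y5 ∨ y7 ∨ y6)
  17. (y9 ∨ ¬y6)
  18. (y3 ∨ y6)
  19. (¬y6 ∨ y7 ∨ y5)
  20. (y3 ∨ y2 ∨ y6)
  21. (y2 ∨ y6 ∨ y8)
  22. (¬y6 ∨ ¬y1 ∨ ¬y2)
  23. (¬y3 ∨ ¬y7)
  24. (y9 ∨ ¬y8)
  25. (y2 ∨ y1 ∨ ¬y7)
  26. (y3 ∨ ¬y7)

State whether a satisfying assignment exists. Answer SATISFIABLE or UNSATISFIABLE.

SATISFIABLE

Branch on y1: take y1 = True.
  then y8 is forced to False.
Try y2 = False.
  then y6 is forced to True.
  then y9 is forced to True.
For the remaining variables, y3 = True, y4 = True, y5 = True, y7 = False works.
Every clause has at least one true literal under this assignment.
So y1 = 1  y2 = 0  y3 = 1  y4 = 1  y5 = 1  y6 = 1  y7 = 0  y8 = 0  y9 = 1 is a satisfying assignment.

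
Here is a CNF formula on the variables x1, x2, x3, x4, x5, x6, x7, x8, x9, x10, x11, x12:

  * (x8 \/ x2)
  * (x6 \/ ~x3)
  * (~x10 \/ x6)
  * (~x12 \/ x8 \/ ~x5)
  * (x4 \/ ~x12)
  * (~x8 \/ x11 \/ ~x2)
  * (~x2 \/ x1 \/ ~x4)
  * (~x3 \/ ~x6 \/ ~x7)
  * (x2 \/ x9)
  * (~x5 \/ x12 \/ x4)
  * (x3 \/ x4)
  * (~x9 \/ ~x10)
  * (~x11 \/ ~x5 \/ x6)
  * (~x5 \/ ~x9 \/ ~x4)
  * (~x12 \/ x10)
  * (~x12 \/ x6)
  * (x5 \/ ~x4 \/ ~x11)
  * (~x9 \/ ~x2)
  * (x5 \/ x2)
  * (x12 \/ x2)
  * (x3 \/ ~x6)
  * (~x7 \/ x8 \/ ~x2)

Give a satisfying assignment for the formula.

x1=1  x2=1  x3=1  x4=1  x5=1  x6=1  x7=0  x8=0  x9=0  x10=1  x11=1  x12=0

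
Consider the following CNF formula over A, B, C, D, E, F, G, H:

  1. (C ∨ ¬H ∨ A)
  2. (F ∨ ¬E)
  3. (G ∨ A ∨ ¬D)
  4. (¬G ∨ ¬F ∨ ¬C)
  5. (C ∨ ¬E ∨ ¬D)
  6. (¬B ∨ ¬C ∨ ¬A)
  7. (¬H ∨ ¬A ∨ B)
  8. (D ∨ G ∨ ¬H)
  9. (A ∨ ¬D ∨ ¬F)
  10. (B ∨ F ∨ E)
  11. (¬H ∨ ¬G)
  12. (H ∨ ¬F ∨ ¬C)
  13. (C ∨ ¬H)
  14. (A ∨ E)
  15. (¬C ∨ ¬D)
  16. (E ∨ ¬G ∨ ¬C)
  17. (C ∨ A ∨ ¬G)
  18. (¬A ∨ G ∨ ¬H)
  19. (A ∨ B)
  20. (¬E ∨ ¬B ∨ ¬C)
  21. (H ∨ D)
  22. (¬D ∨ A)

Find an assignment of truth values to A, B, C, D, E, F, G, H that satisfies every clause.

A = T, B = T, C = F, D = T, E = F, F = T, G = T, H = F

Try A = True.
Set B = True and propagate.
  then C is forced to False.
  then H is forced to False.
  then D is forced to True.
  then E is forced to False.
F, G are now unconstrained; take F = True, G = True.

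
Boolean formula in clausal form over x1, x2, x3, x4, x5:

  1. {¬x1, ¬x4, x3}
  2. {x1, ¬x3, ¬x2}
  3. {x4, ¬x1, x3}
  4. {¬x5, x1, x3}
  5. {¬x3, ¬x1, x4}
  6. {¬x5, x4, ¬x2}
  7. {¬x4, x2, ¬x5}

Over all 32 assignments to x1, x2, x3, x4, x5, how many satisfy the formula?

Case analysis on x1 and x3:
  x1=T, x3=T: remaining (x2,x4,x5) ∈ {(F,T,F); (T,T,F); (T,T,T)} — 3.
  x1=T, x3=F: a clause becomes empty — 0.
  x1=F, x3=T: remaining (x2,x4,x5) ∈ {(F,F,F); (F,F,T); (F,T,F)} — 3.
  x1=F, x3=F: remaining (x2,x4,x5) ∈ {(F,F,F); (F,T,F); (T,F,F); (T,T,F)} — 4.
Total: 3 + 0 + 3 + 4 = 10.

10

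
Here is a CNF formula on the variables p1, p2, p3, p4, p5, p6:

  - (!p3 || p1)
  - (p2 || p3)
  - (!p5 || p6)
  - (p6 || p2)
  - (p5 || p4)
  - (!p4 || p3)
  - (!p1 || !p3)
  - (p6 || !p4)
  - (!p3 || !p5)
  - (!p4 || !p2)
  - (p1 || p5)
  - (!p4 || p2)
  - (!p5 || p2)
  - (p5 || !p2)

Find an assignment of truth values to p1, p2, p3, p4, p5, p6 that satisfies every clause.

p1=F, p2=T, p3=F, p4=F, p5=T, p6=T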